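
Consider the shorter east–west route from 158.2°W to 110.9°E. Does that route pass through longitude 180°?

Yes

Naïve |110.9 − -158.2| = 269.1° > 180°, so the shorter arc goes the other way round — across 180°.
Signed shortest Δλ = ((110.9 − -158.2 + 180) mod 360) − 180 = -90.9°.
Going west by 90.9° from -158.2° passes through 180° before reaching +110.9°.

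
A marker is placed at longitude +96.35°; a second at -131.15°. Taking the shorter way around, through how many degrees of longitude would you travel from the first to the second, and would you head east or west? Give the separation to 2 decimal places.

Raw difference: -131.15 − 96.35 = -227.5°.
Normalise into (−180°, 180°]: -227.5° + 360° = 132.5°.
Positive ⇒ the second point lies to the east; separation 132.50°.

132.50° east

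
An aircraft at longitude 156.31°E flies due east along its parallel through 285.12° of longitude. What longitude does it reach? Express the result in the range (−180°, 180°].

81.43°E

Start at +156.31°; shift +285.12° → +441.43°.
+441.43° lies outside (−180°, 180°]; subtract 360° → +81.43°.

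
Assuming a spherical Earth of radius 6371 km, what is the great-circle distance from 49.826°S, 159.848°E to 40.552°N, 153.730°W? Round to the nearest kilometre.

11024 km

Δλ = -153.730 − 159.848 = -313.578°; wrapped into (−180°, 180°]: 46.422°.
Δφ = 40.552 − -49.826 = 90.378°.
a = sin²(Δφ/2) + cos φ₁ · cos φ₂ · sin²(Δλ/2) = 0.579436.
c = 2·atan2(√a, √(1−a)) = 1.73034 rad → d = 6371·c ≈ 11024.02 km.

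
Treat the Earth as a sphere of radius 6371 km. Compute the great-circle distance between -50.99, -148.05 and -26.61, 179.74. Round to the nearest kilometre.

3835 km

Δλ = 179.74 − -148.05 = 327.79°; wrapped into (−180°, 180°]: -32.21°.
Δφ = -26.61 − -50.99 = 24.38°.
a = sin²(Δφ/2) + cos φ₁ · cos φ₂ · sin²(Δλ/2) = 0.087892.
c = 2·atan2(√a, √(1−a)) = 0.60198 rad → d = 6371·c ≈ 3835.22 km.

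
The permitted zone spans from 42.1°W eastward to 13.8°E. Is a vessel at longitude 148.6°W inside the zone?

No

Band width going east from -42.1° to +13.8°: ((13.8 − -42.1) mod 360) = 55.9°.
Offset of -148.6° east of the west edge: ((-148.6 − -42.1) mod 360) = 253.5°.
253.5° > 55.9° ⇒ outside.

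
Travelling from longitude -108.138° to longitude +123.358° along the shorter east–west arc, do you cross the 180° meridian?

Yes

Naïve |123.358 − -108.138| = 231.496° > 180°, so the shorter arc goes the other way round — across 180°.
Signed shortest Δλ = ((123.358 − -108.138 + 180) mod 360) − 180 = -128.504°.
Going west by 128.504° from -108.138° passes through 180° before reaching +123.358°.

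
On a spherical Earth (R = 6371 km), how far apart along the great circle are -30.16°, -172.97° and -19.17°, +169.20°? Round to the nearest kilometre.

Δλ = 169.20 − -172.97 = 342.17°; wrapped into (−180°, 180°]: -17.83°.
Δφ = -19.17 − -30.16 = 10.99°.
a = sin²(Δφ/2) + cos φ₁ · cos φ₂ · sin²(Δλ/2) = 0.028783.
c = 2·atan2(√a, √(1−a)) = 0.34096 rad → d = 6371·c ≈ 2172.25 km.

2172 km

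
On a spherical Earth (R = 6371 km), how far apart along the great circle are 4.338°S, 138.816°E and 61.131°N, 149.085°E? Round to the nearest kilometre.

Δλ = 149.085 − 138.816 = 10.269°.
Δφ = 61.131 − -4.338 = 65.469°.
a = sin²(Δφ/2) + cos φ₁ · cos φ₂ · sin²(Δλ/2) = 0.296263.
c = 2·atan2(√a, √(1−a)) = 1.15111 rad → d = 6371·c ≈ 7333.72 km.

7334 km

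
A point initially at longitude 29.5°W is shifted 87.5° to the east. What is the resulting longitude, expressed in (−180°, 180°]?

Start at -29.5°; shift +87.5° → +58.0°.
+58.0° already lies in (−180°, 180°].

58.0°E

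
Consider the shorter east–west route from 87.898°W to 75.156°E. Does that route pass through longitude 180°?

No

Signed shortest Δλ = ((75.156 − -87.898 + 180) mod 360) − 180 = 163.054°.
Going east by 163.054° from -87.898° reaches +75.156° without touching 180°.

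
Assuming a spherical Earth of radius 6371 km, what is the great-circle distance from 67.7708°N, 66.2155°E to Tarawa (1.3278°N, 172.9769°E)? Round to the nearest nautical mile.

5705 nmi

Δλ = 172.9769 − 66.2155 = 106.7614°.
Δφ = 1.3278 − 67.7708 = -66.4430°.
a = sin²(Δφ/2) + cos φ₁ · cos φ₂ · sin²(Δλ/2) = 0.543810.
c = 2·atan2(√a, √(1−a)) = 1.65853 rad → d = 6371·c ≈ 10566.49 km ≈ 5705.45 nmi.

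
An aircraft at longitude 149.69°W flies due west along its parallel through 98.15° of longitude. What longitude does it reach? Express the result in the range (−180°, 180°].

Start at -149.69°; shift −98.15° → -247.84°.
-247.84° lies outside (−180°, 180°]; add 360° → +112.16°.

112.16°E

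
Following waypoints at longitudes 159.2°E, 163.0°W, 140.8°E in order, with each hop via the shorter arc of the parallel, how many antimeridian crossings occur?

Leg 1: +159.2° → -163.0°, shortest Δλ = 37.8° (east) — crosses 180°.
Leg 2: -163.0° → +140.8°, shortest Δλ = -56.2° (west) — crosses 180°.
Total crossings: 2.

2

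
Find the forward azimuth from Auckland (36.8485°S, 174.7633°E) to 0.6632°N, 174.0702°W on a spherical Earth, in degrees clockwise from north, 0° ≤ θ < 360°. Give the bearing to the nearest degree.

Δλ = -174.0702 − 174.7633 = -348.8335°; wrapped into (−180°, 180°]: 11.1665°.
θ = atan2( sin Δλ · cos φ₂ , cos φ₁ · sin φ₂ − sin φ₁ · cos φ₂ · cos Δλ )
  = atan2(0.19365, 0.59757) = 17.955° → normalised to [0°, 360°): 17.955°.

18°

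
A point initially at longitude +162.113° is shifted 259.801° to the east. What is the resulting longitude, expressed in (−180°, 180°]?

+61.914°

Start at +162.113°; shift +259.801° → +421.914°.
+421.914° lies outside (−180°, 180°]; subtract 360° → +61.914°.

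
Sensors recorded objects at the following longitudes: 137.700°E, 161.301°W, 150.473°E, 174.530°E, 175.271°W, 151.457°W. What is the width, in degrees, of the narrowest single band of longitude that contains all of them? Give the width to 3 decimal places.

Sort the longitudes: -175.271°, -161.301°, -151.457°, +137.700°, +150.473°, +174.530°.
Eastward gaps between consecutive values (wrapping around): 13.970°, 9.844°, 289.157°, 12.773°, 24.057°, 10.199°.
Largest gap = 289.157° ⇒ minimal covering band is its complement: 360° − 289.157° = 70.843°.
Band runs from +137.700° eastward to -151.457°, crossing the antimeridian.

70.843°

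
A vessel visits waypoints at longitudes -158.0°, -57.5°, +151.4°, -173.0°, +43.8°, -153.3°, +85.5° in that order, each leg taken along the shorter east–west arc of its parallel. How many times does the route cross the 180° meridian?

5

Leg 1: -158.0° → -57.5°, shortest Δλ = 100.5° (east) — does not cross 180°.
Leg 2: -57.5° → +151.4°, shortest Δλ = -151.1° (west) — crosses 180°.
Leg 3: +151.4° → -173.0°, shortest Δλ = 35.6° (east) — crosses 180°.
Leg 4: -173.0° → +43.8°, shortest Δλ = -143.2° (west) — crosses 180°.
Leg 5: +43.8° → -153.3°, shortest Δλ = 162.9° (east) — crosses 180°.
Leg 6: -153.3° → +85.5°, shortest Δλ = -121.2° (west) — crosses 180°.
Total crossings: 5.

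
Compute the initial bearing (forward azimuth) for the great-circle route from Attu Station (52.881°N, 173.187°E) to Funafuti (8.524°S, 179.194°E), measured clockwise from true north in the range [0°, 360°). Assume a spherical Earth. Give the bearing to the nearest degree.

173°

Δλ = 179.194 − 173.187 = 6.007°.
θ = atan2( sin Δλ · cos φ₂ , cos φ₁ · sin φ₂ − sin φ₁ · cos φ₂ · cos Δλ )
  = atan2(0.10349, -0.87369) = 173.244° → normalised to [0°, 360°): 173.244°.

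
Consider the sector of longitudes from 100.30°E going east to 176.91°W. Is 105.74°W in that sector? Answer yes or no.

No

Band width going east from +100.30° to -176.91°: ((-176.91 − 100.30) mod 360) = 82.79°.
Offset of -105.74° east of the west edge: ((-105.74 − 100.30) mod 360) = 153.96°.
153.96° > 82.79° ⇒ outside.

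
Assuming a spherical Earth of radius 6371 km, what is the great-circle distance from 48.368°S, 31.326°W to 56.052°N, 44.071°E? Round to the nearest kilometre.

13540 km

Δλ = 44.071 − -31.326 = 75.397°.
Δφ = 56.052 − -48.368 = 104.420°.
a = sin²(Δφ/2) + cos φ₁ · cos φ₂ · sin²(Δλ/2) = 0.763244.
c = 2·atan2(√a, √(1−a)) = 2.12526 rad → d = 6371·c ≈ 13540.04 km.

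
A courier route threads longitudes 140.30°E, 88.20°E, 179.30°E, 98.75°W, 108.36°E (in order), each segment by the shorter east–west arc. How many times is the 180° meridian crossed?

Leg 1: +140.30° → +88.20°, shortest Δλ = -52.1° (west) — does not cross 180°.
Leg 2: +88.20° → +179.30°, shortest Δλ = 91.1° (east) — does not cross 180°.
Leg 3: +179.30° → -98.75°, shortest Δλ = 81.95° (east) — crosses 180°.
Leg 4: -98.75° → +108.36°, shortest Δλ = -152.89° (west) — crosses 180°.
Total crossings: 2.

2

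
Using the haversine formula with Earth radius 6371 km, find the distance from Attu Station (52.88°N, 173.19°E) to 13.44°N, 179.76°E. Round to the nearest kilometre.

Δλ = 179.76 − 173.19 = 6.57°.
Δφ = 13.44 − 52.88 = -39.44°.
a = sin²(Δφ/2) + cos φ₁ · cos φ₂ · sin²(Δλ/2) = 0.115782.
c = 2·atan2(√a, √(1−a)) = 0.69440 rad → d = 6371·c ≈ 4424.04 km.

4424 km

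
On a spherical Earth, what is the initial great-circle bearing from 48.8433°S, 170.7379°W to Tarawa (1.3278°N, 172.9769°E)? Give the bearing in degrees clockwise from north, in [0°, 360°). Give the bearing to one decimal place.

Δλ = 172.9769 − -170.7379 = 343.7148°; wrapped into (−180°, 180°]: -16.2852°.
θ = atan2( sin Δλ · cos φ₂ , cos φ₁ · sin φ₂ − sin φ₁ · cos φ₂ · cos Δλ )
  = atan2(-0.28034, 0.73776) = -20.806° → normalised to [0°, 360°): 339.194°.

339.2°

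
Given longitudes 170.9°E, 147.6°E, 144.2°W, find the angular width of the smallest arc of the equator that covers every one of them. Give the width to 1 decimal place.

Sort the longitudes: -144.2°, +147.6°, +170.9°.
Eastward gaps between consecutive values (wrapping around): 291.8°, 23.3°, 44.9°.
Largest gap = 291.8° ⇒ minimal covering band is its complement: 360° − 291.8° = 68.2°.
Band runs from +147.6° eastward to -144.2°, crossing the antimeridian.

68.2°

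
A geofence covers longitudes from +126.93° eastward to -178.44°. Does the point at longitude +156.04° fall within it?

Band width going east from +126.93° to -178.44°: ((-178.44 − 126.93) mod 360) = 54.63°.
Offset of +156.04° east of the west edge: ((156.04 − 126.93) mod 360) = 29.11°.
29.11° ≤ 54.63° ⇒ inside.

Yes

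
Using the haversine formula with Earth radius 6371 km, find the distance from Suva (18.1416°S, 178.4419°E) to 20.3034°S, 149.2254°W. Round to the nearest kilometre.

3398 km

Δλ = -149.2254 − 178.4419 = -327.6673°; wrapped into (−180°, 180°]: 32.3327°.
Δφ = -20.3034 − -18.1416 = -2.1618°.
a = sin²(Δφ/2) + cos φ₁ · cos φ₂ · sin²(Δλ/2) = 0.069447.
c = 2·atan2(√a, √(1−a)) = 0.53335 rad → d = 6371·c ≈ 3398.00 km.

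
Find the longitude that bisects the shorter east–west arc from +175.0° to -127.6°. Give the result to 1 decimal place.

-156.3°

Signed shortest Δλ from +175.0° to -127.6° is +57.4°.
Midpoint longitude = +175.0° + (+57.4°)/2 = +175.0° + 28.7° = +203.7°.
Normalise into (−180°, 180°]: -156.3°.
(The naïve average (+175.0 + -127.6)/2 = 23.7° is on the wrong side of the globe.)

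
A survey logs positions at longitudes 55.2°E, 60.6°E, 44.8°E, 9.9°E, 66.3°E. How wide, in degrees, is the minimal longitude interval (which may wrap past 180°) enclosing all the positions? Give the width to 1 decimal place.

Sort the longitudes: +9.9°, +44.8°, +55.2°, +60.6°, +66.3°.
Eastward gaps between consecutive values (wrapping around): 34.9°, 10.4°, 5.4°, 5.7°, 303.6°.
Largest gap = 303.6° ⇒ minimal covering band is its complement: 360° − 303.6° = 56.4°.
Band runs from +9.9° eastward to +66.3°.

56.4°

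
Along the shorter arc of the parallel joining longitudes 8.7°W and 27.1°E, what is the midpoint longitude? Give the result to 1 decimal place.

Signed shortest Δλ from -8.7° to +27.1° is +35.8°.
Midpoint longitude = -8.7° + (+35.8°)/2 = -8.7° + 17.9° = +9.2°.

9.2°E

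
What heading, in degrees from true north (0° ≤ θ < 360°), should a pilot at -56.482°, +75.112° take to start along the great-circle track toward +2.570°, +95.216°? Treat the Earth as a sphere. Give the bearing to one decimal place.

Δλ = 95.216 − 75.112 = 20.104°.
θ = atan2( sin Δλ · cos φ₂ , cos φ₁ · sin φ₂ − sin φ₁ · cos φ₂ · cos Δλ )
  = atan2(0.34338, 0.80689) = 23.053° → normalised to [0°, 360°): 23.053°.

23.1°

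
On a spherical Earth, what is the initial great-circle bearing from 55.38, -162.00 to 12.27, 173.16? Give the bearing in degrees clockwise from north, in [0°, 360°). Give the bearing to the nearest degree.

Δλ = 173.16 − -162.00 = 335.16°; wrapped into (−180°, 180°]: -24.84°.
θ = atan2( sin Δλ · cos φ₂ , cos φ₁ · sin φ₂ − sin φ₁ · cos φ₂ · cos Δλ )
  = atan2(-0.41049, -0.60901) = -146.019° → normalised to [0°, 360°): 213.981°.

214°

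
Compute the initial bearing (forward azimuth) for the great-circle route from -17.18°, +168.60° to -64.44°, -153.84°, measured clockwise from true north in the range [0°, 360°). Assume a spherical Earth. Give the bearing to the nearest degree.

161°

Δλ = -153.84 − 168.60 = -322.44°; wrapped into (−180°, 180°]: 37.56°.
θ = atan2( sin Δλ · cos φ₂ , cos φ₁ · sin φ₂ − sin φ₁ · cos φ₂ · cos Δλ )
  = atan2(0.26301, -0.76086) = 160.931° → normalised to [0°, 360°): 160.931°.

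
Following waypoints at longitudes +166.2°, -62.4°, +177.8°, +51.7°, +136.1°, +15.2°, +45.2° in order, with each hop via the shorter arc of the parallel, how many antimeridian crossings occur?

2

Leg 1: +166.2° → -62.4°, shortest Δλ = 131.4° (east) — crosses 180°.
Leg 2: -62.4° → +177.8°, shortest Δλ = -119.8° (west) — crosses 180°.
Leg 3: +177.8° → +51.7°, shortest Δλ = -126.1° (west) — does not cross 180°.
Leg 4: +51.7° → +136.1°, shortest Δλ = 84.4° (east) — does not cross 180°.
Leg 5: +136.1° → +15.2°, shortest Δλ = -120.9° (west) — does not cross 180°.
Leg 6: +15.2° → +45.2°, shortest Δλ = 30.0° (east) — does not cross 180°.
Total crossings: 2.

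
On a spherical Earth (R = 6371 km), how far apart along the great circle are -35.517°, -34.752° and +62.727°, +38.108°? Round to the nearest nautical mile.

6844 nmi

Δλ = 38.108 − -34.752 = 72.860°.
Δφ = 62.727 − -35.517 = 98.244°.
a = sin²(Δφ/2) + cos φ₁ · cos φ₂ · sin²(Δλ/2) = 0.703222.
c = 2·atan2(√a, √(1−a)) = 1.98936 rad → d = 6371·c ≈ 12674.19 km ≈ 6843.51 nmi.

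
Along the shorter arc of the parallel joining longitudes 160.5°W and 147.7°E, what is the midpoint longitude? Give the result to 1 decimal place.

173.6°E

Signed shortest Δλ from -160.5° to +147.7° is -51.8°.
Midpoint longitude = -160.5° + (-51.8°)/2 = -160.5° − 25.9° = -186.4°.
Normalise into (−180°, 180°]: +173.6°.
(The naïve average (-160.5 + +147.7)/2 = -6.4° is on the wrong side of the globe.)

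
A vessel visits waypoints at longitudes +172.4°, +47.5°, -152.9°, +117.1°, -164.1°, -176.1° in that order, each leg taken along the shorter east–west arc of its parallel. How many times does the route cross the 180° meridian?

Leg 1: +172.4° → +47.5°, shortest Δλ = -124.9° (west) — does not cross 180°.
Leg 2: +47.5° → -152.9°, shortest Δλ = 159.6° (east) — crosses 180°.
Leg 3: -152.9° → +117.1°, shortest Δλ = -90.0° (west) — crosses 180°.
Leg 4: +117.1° → -164.1°, shortest Δλ = 78.8° (east) — crosses 180°.
Leg 5: -164.1° → -176.1°, shortest Δλ = -12.0° (west) — does not cross 180°.
Total crossings: 3.

3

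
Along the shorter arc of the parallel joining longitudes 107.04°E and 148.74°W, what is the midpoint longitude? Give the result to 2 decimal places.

159.15°E

Signed shortest Δλ from +107.04° to -148.74° is +104.22°.
Midpoint longitude = +107.04° + (+104.22°)/2 = +107.04° + 52.11° = +159.15°.
(The naïve average (+107.04 + -148.74)/2 = -20.85° is on the wrong side of the globe.)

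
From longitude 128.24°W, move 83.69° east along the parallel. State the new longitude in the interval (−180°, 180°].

Start at -128.24°; shift +83.69° → -44.55°.
-44.55° already lies in (−180°, 180°].

44.55°W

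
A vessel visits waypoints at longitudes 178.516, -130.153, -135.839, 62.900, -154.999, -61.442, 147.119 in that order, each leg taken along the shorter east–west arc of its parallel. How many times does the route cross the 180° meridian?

Leg 1: +178.516° → -130.153°, shortest Δλ = 51.331° (east) — crosses 180°.
Leg 2: -130.153° → -135.839°, shortest Δλ = -5.686° (west) — does not cross 180°.
Leg 3: -135.839° → +62.900°, shortest Δλ = -161.261° (west) — crosses 180°.
Leg 4: +62.900° → -154.999°, shortest Δλ = 142.101° (east) — crosses 180°.
Leg 5: -154.999° → -61.442°, shortest Δλ = 93.557° (east) — does not cross 180°.
Leg 6: -61.442° → +147.119°, shortest Δλ = -151.439° (west) — crosses 180°.
Total crossings: 4.

4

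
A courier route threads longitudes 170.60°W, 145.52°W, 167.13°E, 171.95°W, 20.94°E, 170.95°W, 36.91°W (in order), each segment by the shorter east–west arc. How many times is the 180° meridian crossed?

Leg 1: -170.60° → -145.52°, shortest Δλ = 25.08° (east) — does not cross 180°.
Leg 2: -145.52° → +167.13°, shortest Δλ = -47.35° (west) — crosses 180°.
Leg 3: +167.13° → -171.95°, shortest Δλ = 20.92° (east) — crosses 180°.
Leg 4: -171.95° → +20.94°, shortest Δλ = -167.11° (west) — crosses 180°.
Leg 5: +20.94° → -170.95°, shortest Δλ = 168.11° (east) — crosses 180°.
Leg 6: -170.95° → -36.91°, shortest Δλ = 134.04° (east) — does not cross 180°.
Total crossings: 4.

4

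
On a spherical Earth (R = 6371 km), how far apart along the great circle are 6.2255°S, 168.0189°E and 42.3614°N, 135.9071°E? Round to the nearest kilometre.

6304 km

Δλ = 135.9071 − 168.0189 = -32.1118°.
Δφ = 42.3614 − -6.2255 = 48.5869°.
a = sin²(Δφ/2) + cos φ₁ · cos φ₂ · sin²(Δλ/2) = 0.225447.
c = 2·atan2(√a, √(1−a)) = 0.98950 rad → d = 6371·c ≈ 6304.12 km.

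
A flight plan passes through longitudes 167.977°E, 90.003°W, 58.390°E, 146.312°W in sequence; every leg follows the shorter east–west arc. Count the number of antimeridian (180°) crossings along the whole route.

Leg 1: +167.977° → -90.003°, shortest Δλ = 102.02° (east) — crosses 180°.
Leg 2: -90.003° → +58.390°, shortest Δλ = 148.393° (east) — does not cross 180°.
Leg 3: +58.390° → -146.312°, shortest Δλ = 155.298° (east) — crosses 180°.
Total crossings: 2.

2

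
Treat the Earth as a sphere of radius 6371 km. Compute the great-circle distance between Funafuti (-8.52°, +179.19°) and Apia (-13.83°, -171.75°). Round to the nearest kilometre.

1151 km

Δλ = -171.75 − 179.19 = -350.94°; wrapped into (−180°, 180°]: 9.06°.
Δφ = -13.83 − -8.52 = -5.31°.
a = sin²(Δφ/2) + cos φ₁ · cos φ₂ · sin²(Δλ/2) = 0.008136.
c = 2·atan2(√a, √(1−a)) = 0.18065 rad → d = 6371·c ≈ 1150.89 km.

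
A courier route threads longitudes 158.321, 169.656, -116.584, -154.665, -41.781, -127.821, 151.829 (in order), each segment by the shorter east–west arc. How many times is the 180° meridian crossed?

2

Leg 1: +158.321° → +169.656°, shortest Δλ = 11.335° (east) — does not cross 180°.
Leg 2: +169.656° → -116.584°, shortest Δλ = 73.76° (east) — crosses 180°.
Leg 3: -116.584° → -154.665°, shortest Δλ = -38.081° (west) — does not cross 180°.
Leg 4: -154.665° → -41.781°, shortest Δλ = 112.884° (east) — does not cross 180°.
Leg 5: -41.781° → -127.821°, shortest Δλ = -86.04° (west) — does not cross 180°.
Leg 6: -127.821° → +151.829°, shortest Δλ = -80.35° (west) — crosses 180°.
Total crossings: 2.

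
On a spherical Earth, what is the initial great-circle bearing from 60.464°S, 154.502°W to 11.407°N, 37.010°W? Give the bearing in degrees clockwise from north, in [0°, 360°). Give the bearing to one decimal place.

108.8°

Δλ = -37.010 − -154.502 = 117.492°.
θ = atan2( sin Δλ · cos φ₂ , cos φ₁ · sin φ₂ − sin φ₁ · cos φ₂ · cos Δλ )
  = atan2(0.86955, -0.29620) = 108.811° → normalised to [0°, 360°): 108.811°.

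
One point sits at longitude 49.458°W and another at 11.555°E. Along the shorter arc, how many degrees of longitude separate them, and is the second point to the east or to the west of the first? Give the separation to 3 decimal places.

61.013° east

Raw difference: 11.555 − -49.458 = 61.013°.
Normalise into (−180°, 180°]: 61.013° stays 61.013°.
Positive ⇒ the second point lies to the east; separation 61.013°.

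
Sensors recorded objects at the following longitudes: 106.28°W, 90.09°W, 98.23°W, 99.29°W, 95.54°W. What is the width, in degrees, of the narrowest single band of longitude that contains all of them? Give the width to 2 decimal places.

16.19°

Sort the longitudes: -106.28°, -99.29°, -98.23°, -95.54°, -90.09°.
Eastward gaps between consecutive values (wrapping around): 6.99°, 1.06°, 2.69°, 5.45°, 343.81°.
Largest gap = 343.81° ⇒ minimal covering band is its complement: 360° − 343.81° = 16.19°.
Band runs from -106.28° eastward to -90.09°.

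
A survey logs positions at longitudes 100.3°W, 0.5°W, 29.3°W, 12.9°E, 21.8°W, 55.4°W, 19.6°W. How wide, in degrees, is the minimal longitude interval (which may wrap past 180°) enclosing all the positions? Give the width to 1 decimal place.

Sort the longitudes: -100.3°, -55.4°, -29.3°, -21.8°, -19.6°, -0.5°, +12.9°.
Eastward gaps between consecutive values (wrapping around): 44.9°, 26.1°, 7.5°, 2.2°, 19.1°, 13.4°, 246.8°.
Largest gap = 246.8° ⇒ minimal covering band is its complement: 360° − 246.8° = 113.2°.
Band runs from -100.3° eastward to +12.9°.

113.2°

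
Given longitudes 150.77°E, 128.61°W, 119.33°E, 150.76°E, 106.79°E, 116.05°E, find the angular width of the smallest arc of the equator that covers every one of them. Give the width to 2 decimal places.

Sort the longitudes: -128.61°, +106.79°, +116.05°, +119.33°, +150.76°, +150.77°.
Eastward gaps between consecutive values (wrapping around): 235.40°, 9.26°, 3.28°, 31.43°, 0.01°, 80.62°.
Largest gap = 235.40° ⇒ minimal covering band is its complement: 360° − 235.40° = 124.60°.
Band runs from +106.79° eastward to -128.61°, crossing the antimeridian.

124.60°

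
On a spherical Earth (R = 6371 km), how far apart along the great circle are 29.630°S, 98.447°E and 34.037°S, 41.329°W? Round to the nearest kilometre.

Δλ = -41.329 − 98.447 = -139.776°.
Δφ = -34.037 − -29.630 = -4.407°.
a = sin²(Δφ/2) + cos φ₁ · cos φ₂ · sin²(Δλ/2) = 0.636626.
c = 2·atan2(√a, √(1−a)) = 1.84757 rad → d = 6371·c ≈ 11770.85 km.

11771 km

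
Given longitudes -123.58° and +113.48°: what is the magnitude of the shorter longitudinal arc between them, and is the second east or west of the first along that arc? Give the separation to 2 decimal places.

Raw difference: 113.48 − -123.58 = 237.06°.
Normalise into (−180°, 180°]: 237.06° − 360° = -122.94°.
Negative ⇒ the second point lies to the west; separation 122.94°.

122.94° west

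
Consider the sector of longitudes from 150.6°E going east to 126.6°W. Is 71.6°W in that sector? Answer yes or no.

Band width going east from +150.6° to -126.6°: ((-126.6 − 150.6) mod 360) = 82.8°.
Offset of -71.6° east of the west edge: ((-71.6 − 150.6) mod 360) = 137.8°.
137.8° > 82.8° ⇒ outside.

No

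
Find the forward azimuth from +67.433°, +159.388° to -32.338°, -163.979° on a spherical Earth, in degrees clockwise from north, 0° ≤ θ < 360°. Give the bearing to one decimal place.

148.8°

Δλ = -163.979 − 159.388 = -323.367°; wrapped into (−180°, 180°]: 36.633°.
θ = atan2( sin Δλ · cos φ₂ , cos φ₁ · sin φ₂ − sin φ₁ · cos φ₂ · cos Δλ )
  = atan2(0.50415, -0.83138) = 148.768° → normalised to [0°, 360°): 148.768°.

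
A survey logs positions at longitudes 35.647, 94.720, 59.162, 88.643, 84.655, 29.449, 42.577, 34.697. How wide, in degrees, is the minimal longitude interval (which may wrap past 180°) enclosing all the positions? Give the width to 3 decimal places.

Sort the longitudes: +29.449°, +34.697°, +35.647°, +42.577°, +59.162°, +84.655°, +88.643°, +94.720°.
Eastward gaps between consecutive values (wrapping around): 5.248°, 0.950°, 6.930°, 16.585°, 25.493°, 3.988°, 6.077°, 294.729°.
Largest gap = 294.729° ⇒ minimal covering band is its complement: 360° − 294.729° = 65.271°.
Band runs from +29.449° eastward to +94.720°.

65.271°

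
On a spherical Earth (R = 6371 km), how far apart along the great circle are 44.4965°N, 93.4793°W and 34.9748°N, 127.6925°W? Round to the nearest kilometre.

3084 km

Δλ = -127.6925 − -93.4793 = -34.2132°.
Δφ = 34.9748 − 44.4965 = -9.5217°.
a = sin²(Δφ/2) + cos φ₁ · cos φ₂ · sin²(Δλ/2) = 0.057460.
c = 2·atan2(√a, √(1−a)) = 0.48413 rad → d = 6371·c ≈ 3084.39 km.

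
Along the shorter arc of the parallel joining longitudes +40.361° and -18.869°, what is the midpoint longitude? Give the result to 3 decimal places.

+10.746°

Signed shortest Δλ from +40.361° to -18.869° is -59.230°.
Midpoint longitude = +40.361° + (-59.230°)/2 = +40.361° − 29.615° = +10.746°.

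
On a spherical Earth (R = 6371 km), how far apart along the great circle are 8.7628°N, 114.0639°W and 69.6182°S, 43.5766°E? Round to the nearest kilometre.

13061 km

Δλ = 43.5766 − -114.0639 = 157.6405°.
Δφ = -69.6182 − 8.7628 = -78.3810°.
a = sin²(Δφ/2) + cos φ₁ · cos φ₂ · sin²(Δλ/2) = 0.730568.
c = 2·atan2(√a, √(1−a)) = 2.05007 rad → d = 6371·c ≈ 13061.01 km.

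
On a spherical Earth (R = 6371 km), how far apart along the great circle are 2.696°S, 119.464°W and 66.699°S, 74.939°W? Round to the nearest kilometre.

7899 km

Δλ = -74.939 − -119.464 = 44.525°.
Δφ = -66.699 − -2.696 = -64.003°.
a = sin²(Δφ/2) + cos φ₁ · cos φ₂ · sin²(Δλ/2) = 0.337549.
c = 2·atan2(√a, √(1−a)) = 1.23989 rad → d = 6371·c ≈ 7899.33 km.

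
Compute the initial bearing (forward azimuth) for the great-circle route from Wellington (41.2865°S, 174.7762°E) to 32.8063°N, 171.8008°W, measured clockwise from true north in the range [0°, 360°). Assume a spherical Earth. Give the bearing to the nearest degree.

Δλ = -171.8008 − 174.7762 = -346.5770°; wrapped into (−180°, 180°]: 13.4230°.
θ = atan2( sin Δλ · cos φ₂ , cos φ₁ · sin φ₂ − sin φ₁ · cos φ₂ · cos Δλ )
  = atan2(0.19511, 0.94656) = 11.647° → normalised to [0°, 360°): 11.647°.

12°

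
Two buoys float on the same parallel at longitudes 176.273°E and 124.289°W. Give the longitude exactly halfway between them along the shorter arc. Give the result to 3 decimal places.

Signed shortest Δλ from +176.273° to -124.289° is +59.438°.
Midpoint longitude = +176.273° + (+59.438°)/2 = +176.273° + 29.719° = +205.992°.
Normalise into (−180°, 180°]: -154.008°.
(The naïve average (+176.273 + -124.289)/2 = 25.992° is on the wrong side of the globe.)

154.008°W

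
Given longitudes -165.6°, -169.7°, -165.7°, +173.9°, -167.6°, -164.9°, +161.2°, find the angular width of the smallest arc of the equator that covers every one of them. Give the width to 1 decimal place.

33.9°

Sort the longitudes: -169.7°, -167.6°, -165.7°, -165.6°, -164.9°, +161.2°, +173.9°.
Eastward gaps between consecutive values (wrapping around): 2.1°, 1.9°, 0.1°, 0.7°, 326.1°, 12.7°, 16.4°.
Largest gap = 326.1° ⇒ minimal covering band is its complement: 360° − 326.1° = 33.9°.
Band runs from +161.2° eastward to -164.9°, crossing the antimeridian.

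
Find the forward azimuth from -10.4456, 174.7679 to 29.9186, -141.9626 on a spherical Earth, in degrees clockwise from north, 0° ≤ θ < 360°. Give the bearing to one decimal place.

Δλ = -141.9626 − 174.7679 = -316.7305°; wrapped into (−180°, 180°]: 43.2695°.
θ = atan2( sin Δλ · cos φ₂ , cos φ₁ · sin φ₂ − sin φ₁ · cos φ₂ · cos Δλ )
  = atan2(0.59409, 0.60492) = 44.482° → normalised to [0°, 360°): 44.482°.

44.5°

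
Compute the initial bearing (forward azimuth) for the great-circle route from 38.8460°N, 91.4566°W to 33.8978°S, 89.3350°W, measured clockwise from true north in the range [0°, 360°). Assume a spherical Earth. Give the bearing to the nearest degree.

Δλ = -89.3350 − -91.4566 = 2.1216°.
θ = atan2( sin Δλ · cos φ₂ , cos φ₁ · sin φ₂ − sin φ₁ · cos φ₂ · cos Δλ )
  = atan2(0.03073, -0.95463) = 178.156° → normalised to [0°, 360°): 178.156°.

178°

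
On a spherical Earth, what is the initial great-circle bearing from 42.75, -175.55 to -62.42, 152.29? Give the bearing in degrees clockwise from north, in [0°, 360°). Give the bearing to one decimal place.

Δλ = 152.29 − -175.55 = 327.84°; wrapped into (−180°, 180°]: -32.16°.
θ = atan2( sin Δλ · cos φ₂ , cos φ₁ · sin φ₂ − sin φ₁ · cos φ₂ · cos Δλ )
  = atan2(-0.24644, -0.91693) = -164.956° → normalised to [0°, 360°): 195.044°.

195.0°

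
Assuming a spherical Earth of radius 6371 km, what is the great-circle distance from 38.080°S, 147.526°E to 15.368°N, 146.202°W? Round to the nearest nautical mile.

Δλ = -146.202 − 147.526 = -293.728°; wrapped into (−180°, 180°]: 66.272°.
Δφ = 15.368 − -38.080 = 53.448°.
a = sin²(Δφ/2) + cos φ₁ · cos φ₂ · sin²(Δλ/2) = 0.429016.
c = 2·atan2(√a, √(1−a)) = 1.42835 rad → d = 6371·c ≈ 9100.00 km ≈ 4913.61 nmi.

4914 nmi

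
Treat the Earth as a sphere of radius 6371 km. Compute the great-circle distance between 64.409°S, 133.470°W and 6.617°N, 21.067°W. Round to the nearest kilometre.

11732 km

Δλ = -21.067 − -133.470 = 112.403°.
Δφ = 6.617 − -64.409 = 71.026°.
a = sin²(Δφ/2) + cos φ₁ · cos φ₂ · sin²(Δλ/2) = 0.633727.
c = 2·atan2(√a, √(1−a)) = 1.84155 rad → d = 6371·c ≈ 11732.48 km.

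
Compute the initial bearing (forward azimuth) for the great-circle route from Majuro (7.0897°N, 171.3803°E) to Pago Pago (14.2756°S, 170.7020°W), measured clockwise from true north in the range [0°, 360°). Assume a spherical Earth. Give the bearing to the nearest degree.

Δλ = -170.7020 − 171.3803 = -342.0823°; wrapped into (−180°, 180°]: 17.9177°.
θ = atan2( sin Δλ · cos φ₂ , cos φ₁ · sin φ₂ − sin φ₁ · cos φ₂ · cos Δλ )
  = atan2(0.29815, -0.35851) = 140.252° → normalised to [0°, 360°): 140.252°.

140°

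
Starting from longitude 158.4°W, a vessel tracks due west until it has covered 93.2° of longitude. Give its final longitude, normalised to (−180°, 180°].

108.4°E

Start at -158.4°; shift −93.2° → -251.6°.
-251.6° lies outside (−180°, 180°]; add 360° → +108.4°.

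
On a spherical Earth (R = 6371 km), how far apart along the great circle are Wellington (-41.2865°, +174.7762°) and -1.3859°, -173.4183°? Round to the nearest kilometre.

4592 km

Δλ = -173.4183 − 174.7762 = -348.1945°; wrapped into (−180°, 180°]: 11.8055°.
Δφ = -1.3859 − -41.2865 = 39.9006°.
a = sin²(Δφ/2) + cos φ₁ · cos φ₂ · sin²(Δλ/2) = 0.124366.
c = 2·atan2(√a, √(1−a)) = 0.72081 rad → d = 6371·c ≈ 4592.30 km.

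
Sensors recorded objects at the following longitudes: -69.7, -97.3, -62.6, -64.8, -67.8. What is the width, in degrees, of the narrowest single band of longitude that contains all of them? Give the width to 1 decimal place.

Sort the longitudes: -97.3°, -69.7°, -67.8°, -64.8°, -62.6°.
Eastward gaps between consecutive values (wrapping around): 27.6°, 1.9°, 3.0°, 2.2°, 325.3°.
Largest gap = 325.3° ⇒ minimal covering band is its complement: 360° − 325.3° = 34.7°.
Band runs from -97.3° eastward to -62.6°.

34.7°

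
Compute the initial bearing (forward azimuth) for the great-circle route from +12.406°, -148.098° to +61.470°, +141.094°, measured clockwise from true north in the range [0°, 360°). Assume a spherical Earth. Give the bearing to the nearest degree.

Δλ = 141.094 − -148.098 = 289.192°; wrapped into (−180°, 180°]: -70.808°.
θ = atan2( sin Δλ · cos φ₂ , cos φ₁ · sin φ₂ − sin φ₁ · cos φ₂ · cos Δλ )
  = atan2(-0.45107, 0.82432) = -28.688° → normalised to [0°, 360°): 331.312°.

331°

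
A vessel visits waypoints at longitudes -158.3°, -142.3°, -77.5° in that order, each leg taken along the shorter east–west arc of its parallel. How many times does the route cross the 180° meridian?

Leg 1: -158.3° → -142.3°, shortest Δλ = 16.0° (east) — does not cross 180°.
Leg 2: -142.3° → -77.5°, shortest Δλ = 64.8° (east) — does not cross 180°.
Total crossings: 0.

0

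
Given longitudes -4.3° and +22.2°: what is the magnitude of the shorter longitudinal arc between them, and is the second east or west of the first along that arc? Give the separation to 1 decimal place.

Raw difference: 22.2 − -4.3 = 26.5°.
Normalise into (−180°, 180°]: 26.5° stays 26.5°.
Positive ⇒ the second point lies to the east; separation 26.5°.

26.5° east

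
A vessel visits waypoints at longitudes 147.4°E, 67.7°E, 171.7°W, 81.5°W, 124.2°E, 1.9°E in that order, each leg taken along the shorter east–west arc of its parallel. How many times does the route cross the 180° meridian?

Leg 1: +147.4° → +67.7°, shortest Δλ = -79.7° (west) — does not cross 180°.
Leg 2: +67.7° → -171.7°, shortest Δλ = 120.6° (east) — crosses 180°.
Leg 3: -171.7° → -81.5°, shortest Δλ = 90.2° (east) — does not cross 180°.
Leg 4: -81.5° → +124.2°, shortest Δλ = -154.3° (west) — crosses 180°.
Leg 5: +124.2° → +1.9°, shortest Δλ = -122.3° (west) — does not cross 180°.
Total crossings: 2.

2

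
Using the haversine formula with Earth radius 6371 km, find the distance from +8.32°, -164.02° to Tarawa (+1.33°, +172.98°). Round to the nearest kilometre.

Δλ = 172.98 − -164.02 = 337.00°; wrapped into (−180°, 180°]: -23.00°.
Δφ = 1.33 − 8.32 = -6.99°.
a = sin²(Δφ/2) + cos φ₁ · cos φ₂ · sin²(Δλ/2) = 0.043035.
c = 2·atan2(√a, √(1−a)) = 0.41793 rad → d = 6371·c ≈ 2662.65 km.

2663 km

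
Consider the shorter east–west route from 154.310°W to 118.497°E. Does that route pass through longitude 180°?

Yes

Naïve |118.497 − -154.310| = 272.807° > 180°, so the shorter arc goes the other way round — across 180°.
Signed shortest Δλ = ((118.497 − -154.310 + 180) mod 360) − 180 = -87.193°.
Going west by 87.193° from -154.310° passes through 180° before reaching +118.497°.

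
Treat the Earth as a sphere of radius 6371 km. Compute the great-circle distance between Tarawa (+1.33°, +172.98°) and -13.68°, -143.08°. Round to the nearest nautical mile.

Δλ = -143.08 − 172.98 = -316.06°; wrapped into (−180°, 180°]: 43.94°.
Δφ = -13.68 − 1.33 = -15.01°.
a = sin²(Δφ/2) + cos φ₁ · cos φ₂ · sin²(Δλ/2) = 0.153019.
c = 2·atan2(√a, √(1−a)) = 0.80382 rad → d = 6371·c ≈ 5121.13 km ≈ 2765.19 nmi.

2765 nmi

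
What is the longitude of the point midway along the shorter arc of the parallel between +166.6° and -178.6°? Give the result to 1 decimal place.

Signed shortest Δλ from +166.6° to -178.6° is +14.8°.
Midpoint longitude = +166.6° + (+14.8°)/2 = +166.6° + 7.4° = +174.0°.
(The naïve average (+166.6 + -178.6)/2 = -6.0° is on the wrong side of the globe.)

+174.0°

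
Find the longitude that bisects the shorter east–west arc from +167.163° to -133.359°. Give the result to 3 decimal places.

Signed shortest Δλ from +167.163° to -133.359° is +59.478°.
Midpoint longitude = +167.163° + (+59.478°)/2 = +167.163° + 29.739° = +196.902°.
Normalise into (−180°, 180°]: -163.098°.
(The naïve average (+167.163 + -133.359)/2 = 16.902° is on the wrong side of the globe.)

-163.098°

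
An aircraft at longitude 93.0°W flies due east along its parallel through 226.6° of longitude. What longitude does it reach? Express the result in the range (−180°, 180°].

133.6°E

Start at -93.0°; shift +226.6° → +133.6°.
+133.6° already lies in (−180°, 180°].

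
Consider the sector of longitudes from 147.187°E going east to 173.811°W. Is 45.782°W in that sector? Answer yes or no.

No

Band width going east from +147.187° to -173.811°: ((-173.811 − 147.187) mod 360) = 39.002°.
Offset of -45.782° east of the west edge: ((-45.782 − 147.187) mod 360) = 167.031°.
167.031° > 39.002° ⇒ outside.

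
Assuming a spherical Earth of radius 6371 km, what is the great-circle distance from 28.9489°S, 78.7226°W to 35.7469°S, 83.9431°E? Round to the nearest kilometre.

Δλ = 83.9431 − -78.7226 = 162.6657°.
Δφ = -35.7469 − -28.9489 = -6.7980°.
a = sin²(Δφ/2) + cos φ₁ · cos φ₂ · sin²(Δλ/2) = 0.697584.
c = 2·atan2(√a, √(1−a)) = 1.97705 rad → d = 6371·c ≈ 12595.77 km.

12596 km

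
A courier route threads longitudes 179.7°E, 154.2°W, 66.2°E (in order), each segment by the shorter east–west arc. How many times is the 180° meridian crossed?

Leg 1: +179.7° → -154.2°, shortest Δλ = 26.1° (east) — crosses 180°.
Leg 2: -154.2° → +66.2°, shortest Δλ = -139.6° (west) — crosses 180°.
Total crossings: 2.

2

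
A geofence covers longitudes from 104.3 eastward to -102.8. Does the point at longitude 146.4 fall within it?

Band width going east from +104.3° to -102.8°: ((-102.8 − 104.3) mod 360) = 152.9°.
Offset of +146.4° east of the west edge: ((146.4 − 104.3) mod 360) = 42.1°.
42.1° ≤ 152.9° ⇒ inside.

Yes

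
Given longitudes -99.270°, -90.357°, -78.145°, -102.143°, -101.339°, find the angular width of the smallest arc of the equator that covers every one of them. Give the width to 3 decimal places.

23.998°

Sort the longitudes: -102.143°, -101.339°, -99.270°, -90.357°, -78.145°.
Eastward gaps between consecutive values (wrapping around): 0.804°, 2.069°, 8.913°, 12.212°, 336.002°.
Largest gap = 336.002° ⇒ minimal covering band is its complement: 360° − 336.002° = 23.998°.
Band runs from -102.143° eastward to -78.145°.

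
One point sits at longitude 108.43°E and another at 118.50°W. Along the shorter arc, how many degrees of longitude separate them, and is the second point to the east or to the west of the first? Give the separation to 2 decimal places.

133.07° east

Raw difference: -118.50 − 108.43 = -226.93°.
Normalise into (−180°, 180°]: -226.93° + 360° = 133.07°.
Positive ⇒ the second point lies to the east; separation 133.07°.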